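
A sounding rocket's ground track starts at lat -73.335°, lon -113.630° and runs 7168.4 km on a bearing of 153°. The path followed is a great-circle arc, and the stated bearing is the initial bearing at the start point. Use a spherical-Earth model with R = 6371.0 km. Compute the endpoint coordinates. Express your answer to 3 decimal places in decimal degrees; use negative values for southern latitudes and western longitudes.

latitude -40.053°, longitude 34.014°

δ = 7168.4/6371 = 1.125161 rad (64.4670°).
With φ₁ = -73.335° = -1.279937 rad and θ = 153° = 2.670354 rad:
Destination latitude: φ₂ = arcsin( sin φ₁ cos δ + cos φ₁ sin δ cos θ ) = arcsin(-0.643491) = -40.053°.
For the longitude increment, Δλ = atan2( sin θ sin δ cos φ₁, cos δ − sin φ₁ sin φ₂ ) = atan2(0.117478, -0.185432) = 147.644°.
λ₂ = λ₁ + Δλ = 34.014°.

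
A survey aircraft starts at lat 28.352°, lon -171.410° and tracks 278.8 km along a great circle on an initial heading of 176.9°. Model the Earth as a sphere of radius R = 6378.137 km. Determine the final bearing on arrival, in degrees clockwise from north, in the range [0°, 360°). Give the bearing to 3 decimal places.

final bearing 176.969°

Angular distance δ = d/R = 278.8 / 6378.137 = 0.043712 rad.
With φ₁ = 28.352° = 0.494836 rad and θ = 176.9° = 3.087487 rad:
sin φ₂ = sin φ₁ cos δ + cos φ₁ sin δ cos θ = (0.474887)(0.999045) + (0.880047)(0.043698)(-0.998537) = 0.436034
φ₂ = asin(0.436034) = 0.451186 rad = 25.851°.
For the longitude increment, Δλ = atan2( sin θ sin δ cos φ₁, cos δ − sin φ₁ sin φ₂ ) = atan2(0.002080, 0.791978) = 0.150°.
λ₂ = -171.410° + 0.150° = -171.260°.
The forward bearing on arrival equals the back-azimuth from the destination plus 180°.
Back-azimuth from P₂ (25.851°, -171.260°) to P₁ (28.352°, -171.410°), with Δλ' = λ₁ − λ₂ = -0.150°: atan2( sin Δλ' cos φ₁ , cos φ₂ sin φ₁ − sin φ₂ cos φ₁ cos Δλ' ) = 356.969°.
Final bearing = (356.969° + 180°) mod 360° = 176.969°.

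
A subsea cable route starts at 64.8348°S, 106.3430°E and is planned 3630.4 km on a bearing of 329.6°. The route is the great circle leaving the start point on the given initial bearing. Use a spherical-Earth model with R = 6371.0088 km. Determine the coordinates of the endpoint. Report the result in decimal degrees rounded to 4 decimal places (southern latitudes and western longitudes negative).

The arc subtends δ = 3630.4/6371.0088 = 0.569831 rad at the centre.
Start latitude φ₁ = -1.131581 rad; initial bearing θ = 5.752605 rad.
Applying the spherical law of cosines for sides, sin φ₂ = sin φ₁ cos δ + cos φ₁ sin δ cos θ = -0.564208, so φ₂ = -34.3473°.
Δλ = atan2( sin θ sin δ cos φ₁ , cos δ − sin φ₁ sin φ₂ ) = atan2(-0.116088, 0.331336) = -0.336998 rad = -19.3086°.
λ₂ = 106.3430° + -19.3086° = 87.0344°.

latitude -34.3473°, longitude 87.0344°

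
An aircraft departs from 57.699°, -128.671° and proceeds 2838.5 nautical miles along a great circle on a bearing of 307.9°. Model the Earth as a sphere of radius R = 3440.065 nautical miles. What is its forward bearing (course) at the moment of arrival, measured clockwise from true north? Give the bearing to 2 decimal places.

final bearing 226.64°

δ = 2838.5/3440.065 = 0.825130 rad (47.2765°).
Converting: φ₁ = 1.007038 rad, θ = 5.373869 rad.
sin φ₂ = sin φ₁ cos δ + cos φ₁ sin δ cos θ = (0.845253)(0.678462) + (0.534367)(0.734636)(0.614285) = 0.814618
φ₂ = asin(0.814618) = 0.952071 rad = 54.550°.
Δλ = atan2( sin θ sin δ cos φ₁ , cos δ − sin φ₁ sin φ₂ ) = atan2(-0.309767, -0.010097) = -1.603379 rad = -91.867°.
λ₂ = -128.671° + -91.867° = -220.538°, normalized to (−180°, 180°] → 139.462°.
The forward bearing on arrival equals the back-azimuth from the destination plus 180°.
Back-azimuth from P₂ (54.55°, 139.46°) to P₁ (57.70°, -128.67°), with Δλ' = λ₁ − λ₂ = -268.13°: atan2( sin Δλ' cos φ₁ , cos φ₂ sin φ₁ − sin φ₂ cos φ₁ cos Δλ' ) = 46.64°.
Final bearing = (46.64° + 180°) mod 360° = 226.64°.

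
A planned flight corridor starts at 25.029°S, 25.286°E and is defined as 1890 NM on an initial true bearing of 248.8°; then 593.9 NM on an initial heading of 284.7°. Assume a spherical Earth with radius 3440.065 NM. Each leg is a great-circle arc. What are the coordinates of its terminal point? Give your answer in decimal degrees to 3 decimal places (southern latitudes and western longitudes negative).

latitude -29.150°, longitude -20.776°

Apply the spherical direct solution leg by leg, carrying full precision between legs.
Leg 1: from (-25.029°, 25.286°), δ = 1890/3440.065 = 0.549408 rad, θ = 248.8° → φ = -32.135°, λ = -9.808°.
Leg 2: from (-32.135°, -9.808°), δ = 593.9/3440.065 = 0.172642 rad, θ = 284.7° → φ = -29.150°, λ = -20.776°.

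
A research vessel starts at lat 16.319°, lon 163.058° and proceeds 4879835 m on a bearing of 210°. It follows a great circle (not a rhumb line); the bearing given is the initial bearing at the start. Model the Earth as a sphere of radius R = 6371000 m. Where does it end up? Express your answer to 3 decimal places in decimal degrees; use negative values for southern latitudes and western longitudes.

The arc subtends δ = 4879835/6371000 = 0.765945 rad at the centre.
With φ₁ = 16.319° = 0.284820 rad and θ = 210° = 3.665191 rad:
sin φ₂ = sin φ₁ cos δ + cos φ₁ sin δ cos θ = (0.280985)(0.720728) + (0.959712)(0.693218)(-0.866025) = -0.373644
φ₂ = asin(-0.373644) = -0.382935 rad = -21.941°.
For the longitude increment, Δλ = atan2( sin θ sin δ cos φ₁, cos δ − sin φ₁ sin φ₂ ) = atan2(-0.332645, 0.825716) = -21.942°.
λ₂ = 163.058° + -21.942° = 141.116°.

latitude -21.941°, longitude 141.116°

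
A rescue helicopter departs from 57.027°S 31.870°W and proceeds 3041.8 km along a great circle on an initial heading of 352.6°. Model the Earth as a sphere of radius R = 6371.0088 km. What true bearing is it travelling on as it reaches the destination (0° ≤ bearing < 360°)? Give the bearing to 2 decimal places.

Angular distance δ = d/R = 3041.8 / 6371.0088 = 0.477444 rad.
With φ₁ = -57.027° = -0.995309 rad and θ = 352.6° = 6.154031 rad:
Applying the spherical law of cosines for sides, sin φ₂ = sin φ₁ cos δ + cos φ₁ sin δ cos θ = -0.497109, so φ₂ = -29.809°.
Δλ = atan2( sin θ sin δ cos φ₁ , cos δ − sin φ₁ sin φ₂ ) = atan2(-0.032210, 0.471134) = -0.068261 rad = -3.911°.
Hence λ₂ = -31.870° + -3.911° = -35.781°.
The forward bearing on arrival equals the back-azimuth from the destination plus 180°.
Back-azimuth from P₂ (-29.81°, -35.78°) to P₁ (-57.03°, -31.87°), with Δλ' = λ₁ − λ₂ = 3.91°: atan2( sin Δλ' cos φ₁ , cos φ₂ sin φ₁ − sin φ₂ cos φ₁ cos Δλ' ) = 175.37°.
Final bearing = (175.37° + 180°) mod 360° = 355.37°.

final bearing 355.37°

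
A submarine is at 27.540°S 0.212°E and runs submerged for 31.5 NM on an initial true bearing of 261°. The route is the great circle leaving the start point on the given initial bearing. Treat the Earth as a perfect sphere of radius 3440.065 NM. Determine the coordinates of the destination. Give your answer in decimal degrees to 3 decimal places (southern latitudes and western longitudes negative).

δ = 31.5/3440.065 = 0.009157 rad (0.5246°).
Converting: φ₁ = -0.480664 rad, θ = 4.555309 rad.
sin φ₂ = sin φ₁ cos δ + cos φ₁ sin δ cos θ = (-0.462368)(0.999958) + (0.886688)(0.009157)(-0.156434) = -0.463618
φ₂ = asin(-0.463618) = -0.482075 rad = -27.621°.
Then Δλ = atan2(-0.008019, 0.785596) = -0.010207 rad, from sin θ sin δ cos φ₁ over cos δ − sin φ₁ sin φ₂.
Hence λ₂ = 0.212° + -0.585° = -0.373°.

latitude -27.621°, longitude -0.373°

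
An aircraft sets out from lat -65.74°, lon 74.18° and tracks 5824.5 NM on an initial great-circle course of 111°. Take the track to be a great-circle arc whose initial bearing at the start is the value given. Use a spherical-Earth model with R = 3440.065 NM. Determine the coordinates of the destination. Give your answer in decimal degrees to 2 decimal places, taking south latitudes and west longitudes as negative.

latitude -2.00°, longitude -173.82°

The arc subtends δ = 5824.5/3440.065 = 1.693137 rad at the centre.
Converting: φ₁ = -1.147379 rad, θ = 1.937315 rad.
sin φ₂ = sin φ₁ cos δ + cos φ₁ sin δ cos θ = (-0.911690)(-0.122035) + (0.410878)(0.992526)(-0.358368) = -0.034887
φ₂ = asin(-0.034887) = -0.034894 rad = -2.00°.
For the longitude increment, Δλ = atan2( sin θ sin δ cos φ₁, cos δ − sin φ₁ sin φ₂ ) = atan2(0.380721, -0.153841) = 112.00°.
λ₂ = 74.18° + 112.00° = 186.18°, normalized to (−180°, 180°] → -173.82°.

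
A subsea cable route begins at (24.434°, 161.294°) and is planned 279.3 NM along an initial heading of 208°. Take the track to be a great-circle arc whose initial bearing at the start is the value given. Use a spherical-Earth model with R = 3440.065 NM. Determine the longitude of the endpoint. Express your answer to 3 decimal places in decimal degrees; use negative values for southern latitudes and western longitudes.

longitude 158.967°

δ = 279.3/3440.065 = 0.081190 rad (4.6519°).
Start latitude φ₁ = 0.426454 rad; initial bearing θ = 3.630285 rad.
sin φ₂ = sin φ₁ cos δ + cos φ₁ sin δ cos θ = (0.413645)(0.996706) + (0.910438)(0.081101)(-0.882948) = 0.347087
φ₂ = asin(0.347087) = 0.354464 rad = 20.309°.
Then Δλ = atan2(-0.034665, 0.853135) = -0.040610 rad, from sin θ sin δ cos φ₁ over cos δ − sin φ₁ sin φ₂.
Hence λ₂ = 161.294° + -2.327° = 158.967°.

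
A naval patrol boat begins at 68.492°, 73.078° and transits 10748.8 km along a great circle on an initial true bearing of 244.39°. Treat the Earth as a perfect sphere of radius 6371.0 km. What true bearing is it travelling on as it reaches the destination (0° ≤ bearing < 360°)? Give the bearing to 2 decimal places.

final bearing 200.05°

Angular distance δ = d/R = 10748.8 / 6371 = 1.687145 rad.
Converting: φ₁ = 1.195411 rad, θ = 4.265410 rad.
Destination latitude: φ₂ = arcsin( sin φ₁ cos δ + cos φ₁ sin δ cos θ ) = arcsin(-0.265405) = -15.391°.
For the longitude increment, Δλ = atan2( sin θ sin δ cos φ₁, cos δ − sin φ₁ sin φ₂ ) = atan2(-0.328377, 0.130838) = -68.276°.
λ₂ = 73.078° + -68.276° = 4.802°.
The forward bearing on arrival equals the back-azimuth from the destination plus 180°.
Back-azimuth from P₂ (-15.39°, 4.80°) to P₁ (68.49°, 73.08°), with Δλ' = λ₁ − λ₂ = 68.28°: atan2( sin Δλ' cos φ₁ , cos φ₂ sin φ₁ − sin φ₂ cos φ₁ cos Δλ' ) = 20.05°.
Final bearing = (20.05° + 180°) mod 360° = 200.05°.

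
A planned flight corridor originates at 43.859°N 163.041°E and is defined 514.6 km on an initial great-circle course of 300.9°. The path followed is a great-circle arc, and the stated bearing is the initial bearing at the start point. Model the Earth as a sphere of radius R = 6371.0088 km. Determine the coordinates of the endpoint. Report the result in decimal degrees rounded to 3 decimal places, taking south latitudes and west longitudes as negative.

δ = 514.6/6371.0088 = 0.080772 rad (4.6279°).
Converting: φ₁ = 0.765484 rad, θ = 5.251696 rad.
Destination latitude: φ₂ = arcsin( sin φ₁ cos δ + cos φ₁ sin δ cos θ ) = arcsin(0.720503) = 46.096°.
Δλ = atan2( sin θ sin δ cos φ₁ , cos δ − sin φ₁ sin φ₂ ) = atan2(-0.049920, 0.497513) = -0.100004 rad = -5.730°.
Hence λ₂ = 163.041° + -5.730° = 157.311°.

latitude 46.096°, longitude 157.311°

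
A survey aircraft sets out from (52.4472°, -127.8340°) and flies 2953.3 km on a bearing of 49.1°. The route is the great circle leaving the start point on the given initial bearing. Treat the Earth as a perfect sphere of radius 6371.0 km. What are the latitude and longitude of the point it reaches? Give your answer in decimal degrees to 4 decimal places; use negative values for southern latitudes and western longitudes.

The arc subtends δ = 2953.3/6371 = 0.463554 rad at the centre.
Converting: φ₁ = 0.915376 rad, θ = 0.856957 rad.
Applying the spherical law of cosines for sides, sin φ₂ = sin φ₁ cos δ + cos φ₁ sin δ cos θ = 0.887559, so φ₂ = 62.5681°.
Then Δλ = atan2(0.205987, 0.190819) = 0.823603 rad, from sin θ sin δ cos φ₁ over cos δ − sin φ₁ sin φ₂.
λ₂ = -127.8340° + 47.1890° = -80.6450°.

latitude 62.5681°, longitude -80.6450°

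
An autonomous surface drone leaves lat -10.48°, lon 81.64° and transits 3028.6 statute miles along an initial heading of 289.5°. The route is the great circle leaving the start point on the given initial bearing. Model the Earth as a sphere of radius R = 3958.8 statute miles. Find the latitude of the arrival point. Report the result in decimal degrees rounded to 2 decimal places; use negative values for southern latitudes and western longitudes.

Central angle δ = d/R = 0.765030 rad.
With φ₁ = -10.48° = -0.182911 rad and θ = 289.5° = 5.052728 rad:
Destination latitude: φ₂ = arcsin( sin φ₁ cos δ + cos φ₁ sin δ cos θ ) = arcsin(0.096114) = 5.52°.
Δλ = atan2( sin θ sin δ cos φ₁ , cos δ − sin φ₁ sin φ₂ ) = atan2(-0.641944, 0.738844) = -0.715336 rad = -40.99°.
Hence λ₂ = 81.64° + -40.99° = 40.65°.

latitude 5.52°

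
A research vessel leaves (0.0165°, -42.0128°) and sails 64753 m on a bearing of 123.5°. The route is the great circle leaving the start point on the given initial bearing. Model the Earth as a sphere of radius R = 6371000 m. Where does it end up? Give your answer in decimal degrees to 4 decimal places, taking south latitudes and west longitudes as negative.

latitude -0.3049°, longitude -41.5272°

The arc subtends δ = 64753/6371000 = 0.010164 rad at the centre.
With φ₁ = 0.0165° = 0.000288 rad and θ = 123.5° = 2.155482 rad:
sin φ₂ = sin φ₁ cos δ + cos φ₁ sin δ cos θ = (0.000288)(0.999948) + (1.000000)(0.010164)(-0.551937) = -0.005322
φ₂ = asin(-0.005322) = -0.005322 rad = -0.3049°.
Δλ = atan2( sin θ sin δ cos φ₁ , cos δ − sin φ₁ sin φ₂ ) = atan2(0.008475, 0.999950) = 0.008475 rad = 0.4856°.
Hence λ₂ = -42.0128° + 0.4856° = -41.5272°.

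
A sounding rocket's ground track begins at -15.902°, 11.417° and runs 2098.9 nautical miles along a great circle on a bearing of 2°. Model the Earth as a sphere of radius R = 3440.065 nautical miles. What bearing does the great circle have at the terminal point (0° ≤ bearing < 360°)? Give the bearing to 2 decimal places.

final bearing 2.03°

The arc subtends δ = 2098.9/3440.065 = 0.610134 rad at the centre.
Converting: φ₁ = -0.277542 rad, θ = 0.034907 rad.
Destination latitude: φ₂ = arcsin( sin φ₁ cos δ + cos φ₁ sin δ cos θ ) = arcsin(0.326158) = 19.036°.
For the longitude increment, Δλ = atan2( sin θ sin δ cos φ₁, cos δ − sin φ₁ sin φ₂ ) = atan2(0.019231, 0.908936) = 1.212°.
Hence λ₂ = 11.417° + 1.212° = 12.629°.
The forward bearing on arrival equals the back-azimuth from the destination plus 180°.
Back-azimuth from P₂ (19.04°, 12.63°) to P₁ (-15.90°, 11.42°), with Δλ' = λ₁ − λ₂ = -1.21°: atan2( sin Δλ' cos φ₁ , cos φ₂ sin φ₁ − sin φ₂ cos φ₁ cos Δλ' ) = 182.03°.
Final bearing = (182.03° + 180°) mod 360° = 2.03°.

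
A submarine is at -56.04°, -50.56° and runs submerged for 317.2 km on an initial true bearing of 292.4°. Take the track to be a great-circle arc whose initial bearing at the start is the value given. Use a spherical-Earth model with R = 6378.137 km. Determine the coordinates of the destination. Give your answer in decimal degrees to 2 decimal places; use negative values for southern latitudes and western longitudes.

latitude -54.87°, longitude -55.14°

Central angle δ = d/R = 0.049732 rad.
Start latitude φ₁ = -0.978083 rad; initial bearing θ = 5.103343 rad.
Destination latitude: φ₂ = arcsin( sin φ₁ cos δ + cos φ₁ sin δ cos θ ) = arcsin(-0.817820) = -54.87°.
Then Δλ = atan2(-0.025674, 0.320441) = -0.079951 rad, from sin θ sin δ cos φ₁ over cos δ − sin φ₁ sin φ₂.
Hence λ₂ = -50.56° + -4.58° = -55.14°.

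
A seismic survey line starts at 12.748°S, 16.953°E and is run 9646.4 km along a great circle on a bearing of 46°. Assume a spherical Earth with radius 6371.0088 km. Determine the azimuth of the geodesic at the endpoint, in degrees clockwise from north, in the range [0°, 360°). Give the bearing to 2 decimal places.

The arc subtends δ = 9646.4/6371.0088 = 1.514109 rad at the centre.
Start latitude φ₁ = -0.222495 rad; initial bearing θ = 0.802851 rad.
Applying the spherical law of cosines for sides, sin φ₂ = sin φ₁ cos δ + cos φ₁ sin δ cos θ = 0.663945, so φ₂ = 41.601°.
Then Δλ = atan2(0.700481, 0.203166) = 1.288505 rad, from sin θ sin δ cos φ₁ over cos δ − sin φ₁ sin φ₂.
Hence λ₂ = 16.953° + 73.826° = 90.779°.
The forward bearing on arrival equals the back-azimuth from the destination plus 180°.
Back-azimuth from P₂ (41.60°, 90.78°) to P₁ (-12.75°, 16.95°), with Δλ' = λ₁ − λ₂ = -73.83°: atan2( sin Δλ' cos φ₁ , cos φ₂ sin φ₁ − sin φ₂ cos φ₁ cos Δλ' ) = 249.76°.
Final bearing = (249.76° + 180°) mod 360° = 69.76°.

final bearing 69.76°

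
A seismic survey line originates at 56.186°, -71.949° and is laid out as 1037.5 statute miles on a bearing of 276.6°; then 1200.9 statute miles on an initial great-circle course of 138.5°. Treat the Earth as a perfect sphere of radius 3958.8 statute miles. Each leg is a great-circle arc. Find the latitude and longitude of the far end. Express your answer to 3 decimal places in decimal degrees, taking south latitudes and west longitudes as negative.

latitude 40.791°, longitude -83.447°

Apply the spherical direct solution leg by leg, carrying full precision between legs.
Leg 1: from (56.186°, -71.949°), δ = 1037.5/3958.8 = 0.262074 rad, θ = 276.6° → φ = 54.990°, λ = -98.602°.
Leg 2: from (54.990°, -98.602°), δ = 1200.9/3958.8 = 0.303349 rad, θ = 138.5° → φ = 40.791°, λ = -83.447°.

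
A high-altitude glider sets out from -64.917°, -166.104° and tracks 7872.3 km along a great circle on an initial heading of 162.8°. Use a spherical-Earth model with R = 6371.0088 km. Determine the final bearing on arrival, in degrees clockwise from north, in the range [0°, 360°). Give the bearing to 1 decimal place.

Central angle δ = d/R = 1.235644 rad.
Converting: φ₁ = -1.133015 rad, θ = 2.841396 rad.
Applying the spherical law of cosines for sides, sin φ₂ = sin φ₁ cos δ + cos φ₁ sin δ cos θ = -0.680334, so φ₂ = -42.870°.
Then Δλ = atan2(0.118385, -0.287262) = 2.750687 rad, from sin θ sin δ cos φ₁ over cos δ − sin φ₁ sin φ₂.
Hence λ₂ = -166.104° + 157.603° = -8.501°.
The forward bearing on arrival equals the back-azimuth from the destination plus 180°.
Back-azimuth from P₂ (-42.9°, -8.5°) to P₁ (-64.9°, -166.1°), with Δλ' = λ₁ − λ₂ = -157.6°: atan2( sin Δλ' cos φ₁ , cos φ₂ sin φ₁ − sin φ₂ cos φ₁ cos Δλ' ) = 189.8°.
Final bearing = (189.8° + 180°) mod 360° = 9.8°.

final bearing 9.8°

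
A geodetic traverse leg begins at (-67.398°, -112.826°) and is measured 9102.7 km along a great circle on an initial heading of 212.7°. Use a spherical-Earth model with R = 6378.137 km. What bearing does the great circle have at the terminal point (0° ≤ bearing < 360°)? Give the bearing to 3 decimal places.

Angular distance δ = d/R = 9102.7 / 6378.137 = 1.427172 rad.
With φ₁ = -67.398° = -1.176317 rad and θ = 212.7° = 3.712315 rad:
sin φ₂ = sin φ₁ cos δ + cos φ₁ sin δ cos θ = (-0.923197)(0.143131) + (0.384328)(0.989704)(-0.841511) = -0.452224
φ₂ = asin(-0.452224) = -0.469257 rad = -26.886°.
For the longitude increment, Δλ = atan2( sin θ sin δ cos φ₁, cos δ − sin φ₁ sin φ₂ ) = atan2(-0.205491, -0.274361) = -143.167°.
λ₂ = -112.826° + -143.167° = -255.993°, normalized to (−180°, 180°] → 104.007°.
The forward bearing on arrival equals the back-azimuth from the destination plus 180°.
Back-azimuth from P₂ (-26.886°, 104.007°) to P₁ (-67.398°, -112.826°), with Δλ' = λ₁ − λ₂ = -216.833°: atan2( sin Δλ' cos φ₁ , cos φ₂ sin φ₁ − sin φ₂ cos φ₁ cos Δλ' ) = 166.538°.
Final bearing = (166.538° + 180°) mod 360° = 346.538°.

final bearing 346.538°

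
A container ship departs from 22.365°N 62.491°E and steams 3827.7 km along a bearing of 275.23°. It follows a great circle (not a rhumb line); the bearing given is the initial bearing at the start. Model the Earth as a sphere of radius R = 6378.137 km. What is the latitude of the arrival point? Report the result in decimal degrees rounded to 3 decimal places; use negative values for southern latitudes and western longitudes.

latitude 21.200°

Central angle δ = d/R = 0.600128 rad.
Start latitude φ₁ = 0.390343 rad; initial bearing θ = 4.803670 rad.
Applying the spherical law of cosines for sides, sin φ₂ = sin φ₁ cos δ + cos φ₁ sin δ cos θ = 0.361624, so φ₂ = 21.200°.
For the longitude increment, Δλ = atan2( sin θ sin δ cos φ₁, cos δ − sin φ₁ sin φ₂ ) = atan2(-0.520093, 0.687663) = -37.101°.
λ₂ = λ₁ + Δλ = 25.390°.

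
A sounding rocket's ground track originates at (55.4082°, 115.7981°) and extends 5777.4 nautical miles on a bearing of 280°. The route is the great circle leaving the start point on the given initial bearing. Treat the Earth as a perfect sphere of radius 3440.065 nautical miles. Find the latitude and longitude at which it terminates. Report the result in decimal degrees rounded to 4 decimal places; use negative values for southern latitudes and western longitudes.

Angular distance δ = d/R = 5777.4 / 3440.065 = 1.679445 rad.
With φ₁ = 55.4082° = 0.967056 rad and θ = 280° = 4.886922 rad:
Destination latitude: φ₂ = arcsin( sin φ₁ cos δ + cos φ₁ sin δ cos θ ) = arcsin(0.008738) = 0.5006°.
Δλ = atan2( sin θ sin δ cos φ₁ , cos δ − sin φ₁ sin φ₂ ) = atan2(-0.555804, -0.115628) = -1.775908 rad = -101.7520°.
λ₂ = λ₁ + Δλ = 14.0461°.

latitude 0.5006°, longitude 14.0461°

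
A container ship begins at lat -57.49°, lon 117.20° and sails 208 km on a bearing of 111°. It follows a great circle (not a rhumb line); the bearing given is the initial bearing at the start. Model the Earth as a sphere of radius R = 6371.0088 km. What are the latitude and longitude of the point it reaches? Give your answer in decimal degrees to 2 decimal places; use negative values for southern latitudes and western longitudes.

latitude -58.12°, longitude 120.51°

The arc subtends δ = 208/6371.0088 = 0.032648 rad at the centre.
Converting: φ₁ = -1.003390 rad, θ = 1.937315 rad.
Destination latitude: φ₂ = arcsin( sin φ₁ cos δ + cos φ₁ sin δ cos θ ) = arcsin(-0.849135) = -58.12°.
Δλ = atan2( sin θ sin δ cos φ₁ , cos δ − sin φ₁ sin φ₂ ) = atan2(0.016378, 0.283393) = 0.057729 rad = 3.31°.
λ₂ = λ₁ + Δλ = 120.51°.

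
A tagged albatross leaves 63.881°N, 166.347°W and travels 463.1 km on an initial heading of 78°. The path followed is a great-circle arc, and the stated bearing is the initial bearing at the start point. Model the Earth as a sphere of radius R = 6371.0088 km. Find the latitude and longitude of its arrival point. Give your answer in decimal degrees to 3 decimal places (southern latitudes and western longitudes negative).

latitude 64.443°, longitude -156.869°

Central angle δ = d/R = 0.072689 rad.
With φ₁ = 63.881° = 1.114934 rad and θ = 78° = 1.361357 rad:
Applying the spherical law of cosines for sides, sin φ₂ = sin φ₁ cos δ + cos φ₁ sin δ cos θ = 0.902158, so φ₂ = 64.443°.
Then Δλ = atan2(0.031273, 0.187328) = 0.165419 rad, from sin θ sin δ cos φ₁ over cos δ − sin φ₁ sin φ₂.
λ₂ = -166.347° + 9.478° = -156.869°.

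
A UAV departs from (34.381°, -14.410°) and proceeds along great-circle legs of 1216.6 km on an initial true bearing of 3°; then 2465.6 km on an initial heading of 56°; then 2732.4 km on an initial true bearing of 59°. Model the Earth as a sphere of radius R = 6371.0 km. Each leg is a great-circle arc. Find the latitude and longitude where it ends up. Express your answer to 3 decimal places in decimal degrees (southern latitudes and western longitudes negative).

Apply the spherical direct solution leg by leg, carrying full precision between legs.
Leg 1: from (34.381°, -14.410°), δ = 1216.6/6371 = 0.190959 rad, θ = 3° → φ = 45.305°, λ = -13.601°.
Leg 2: from (45.305°, -13.601°), δ = 2465.6/6371 = 0.387004 rad, θ = 56° → φ = 53.777°, λ = 18.370°.
Leg 3: from (53.777°, 18.370°), δ = 2732.4/6371 = 0.428881 rad, θ = 59° → φ = 59.342°, λ = 62.721°.

latitude 59.342°, longitude 62.721°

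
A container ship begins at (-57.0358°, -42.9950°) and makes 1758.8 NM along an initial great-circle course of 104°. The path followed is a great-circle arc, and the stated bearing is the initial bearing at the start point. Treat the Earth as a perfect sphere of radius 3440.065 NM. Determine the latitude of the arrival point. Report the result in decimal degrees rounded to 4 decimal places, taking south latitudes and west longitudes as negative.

The arc subtends δ = 1758.8/3440.065 = 0.511269 rad at the centre.
With φ₁ = -57.0358° = -0.995463 rad and θ = 104° = 1.815142 rad:
Applying the spherical law of cosines for sides, sin φ₂ = sin φ₁ cos δ + cos φ₁ sin δ cos θ = -0.796128, so φ₂ = -52.7619°.
Then Δλ = atan2(0.258319, 0.204164) = 0.901962 rad, from sin θ sin δ cos φ₁ over cos δ − sin φ₁ sin φ₂.
Hence λ₂ = -42.9950° + 51.6786° = 8.6836°.

latitude -52.7619°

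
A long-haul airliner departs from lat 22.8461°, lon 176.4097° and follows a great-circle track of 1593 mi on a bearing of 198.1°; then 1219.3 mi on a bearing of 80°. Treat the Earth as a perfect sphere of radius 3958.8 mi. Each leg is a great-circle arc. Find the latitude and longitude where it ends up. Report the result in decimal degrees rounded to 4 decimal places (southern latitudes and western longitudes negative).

latitude 3.7941°, longitude -173.1698°

Apply the spherical direct solution leg by leg, carrying full precision between legs.
Leg 1: from (22.8461°, 176.4097°), δ = 1593/3958.8 = 0.402395 rad, θ = 198.1° → φ = 0.8139°, λ = 169.4206°.
Leg 2: from (0.8139°, 169.4206°), δ = 1219.3/3958.8 = 0.307997 rad, θ = 80° → φ = 3.7941°, λ = -173.1698°.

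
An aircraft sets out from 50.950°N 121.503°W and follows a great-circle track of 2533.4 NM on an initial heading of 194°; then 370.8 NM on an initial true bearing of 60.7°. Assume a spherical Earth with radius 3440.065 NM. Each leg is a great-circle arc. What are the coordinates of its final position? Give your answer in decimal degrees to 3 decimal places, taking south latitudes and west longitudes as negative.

latitude 12.460°, longitude -125.472°

Apply the spherical direct solution leg by leg, carrying full precision between legs.
Leg 1: from (50.950°, -121.503°), δ = 2533.4/3440.065 = 0.736440 rad, θ = 194° → φ = 9.485°, λ = -130.985°.
Leg 2: from (9.485°, -130.985°), δ = 370.8/3440.065 = 0.107789 rad, θ = 60.7° → φ = 12.460°, λ = -125.472°.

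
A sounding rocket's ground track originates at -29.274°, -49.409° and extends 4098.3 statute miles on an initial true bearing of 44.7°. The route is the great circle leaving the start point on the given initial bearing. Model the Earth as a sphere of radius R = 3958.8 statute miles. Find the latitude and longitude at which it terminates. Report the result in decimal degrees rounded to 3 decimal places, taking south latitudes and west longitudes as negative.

The arc subtends δ = 4098.3/3958.8 = 1.035238 rad at the centre.
With φ₁ = -29.274° = -0.510928 rad and θ = 44.7° = 0.780162 rad:
Destination latitude: φ₂ = arcsin( sin φ₁ cos δ + cos φ₁ sin δ cos θ ) = arcsin(0.283670) = 16.479°.
For the longitude increment, Δλ = atan2( sin θ sin δ cos φ₁, cos δ − sin φ₁ sin φ₂ ) = atan2(0.527656, 0.649032) = 39.111°.
λ₂ = λ₁ + Δλ = -10.298°.

latitude 16.479°, longitude -10.298°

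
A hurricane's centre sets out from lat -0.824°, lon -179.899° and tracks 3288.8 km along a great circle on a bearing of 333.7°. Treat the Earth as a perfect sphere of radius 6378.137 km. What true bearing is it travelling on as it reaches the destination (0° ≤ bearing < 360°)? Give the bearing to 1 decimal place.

final bearing 330.6°

Angular distance δ = d/R = 3288.8 / 6378.137 = 0.515636 rad.
Converting: φ₁ = -0.014382 rad, θ = 5.824164 rad.
sin φ₂ = sin φ₁ cos δ + cos φ₁ sin δ cos θ = (-0.014381)(0.869979) + (0.999897)(0.493089)(0.896486) = 0.429490
φ₂ = asin(0.429490) = 0.443928 rad = 25.435°.
Then Δλ = atan2(-0.218451, 0.876156) = -0.244347 rad, from sin θ sin δ cos φ₁ over cos δ − sin φ₁ sin φ₂.
λ₂ = -179.899° + -14.000° = -193.899°, normalized to (−180°, 180°] → 166.101°.
The forward bearing on arrival equals the back-azimuth from the destination plus 180°.
Back-azimuth from P₂ (25.4°, 166.1°) to P₁ (-0.8°, -179.9°), with Δλ' = λ₁ − λ₂ = -346.0°: atan2( sin Δλ' cos φ₁ , cos φ₂ sin φ₁ − sin φ₂ cos φ₁ cos Δλ' ) = 150.6°.
Final bearing = (150.6° + 180°) mod 360° = 330.6°.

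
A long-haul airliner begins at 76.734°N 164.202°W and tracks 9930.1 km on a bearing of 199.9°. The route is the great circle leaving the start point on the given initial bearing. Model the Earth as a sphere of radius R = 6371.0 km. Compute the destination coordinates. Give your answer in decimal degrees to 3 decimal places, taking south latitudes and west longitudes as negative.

δ = 9930.1/6371 = 1.558641 rad (89.3035°).
Start latitude φ₁ = 1.339261 rad; initial bearing θ = 3.488913 rad.
Destination latitude: φ₂ = arcsin( sin φ₁ cos δ + cos φ₁ sin δ cos θ ) = arcsin(-0.203923) = -11.766°.
Δλ = atan2( sin θ sin δ cos φ₁ , cos δ − sin φ₁ sin φ₂ ) = atan2(-0.078102, 0.210637) = -0.355074 rad = -20.344°.
λ₂ = -164.202° + -20.344° = -184.546°, normalized to (−180°, 180°] → 175.454°.

latitude -11.766°, longitude 175.454°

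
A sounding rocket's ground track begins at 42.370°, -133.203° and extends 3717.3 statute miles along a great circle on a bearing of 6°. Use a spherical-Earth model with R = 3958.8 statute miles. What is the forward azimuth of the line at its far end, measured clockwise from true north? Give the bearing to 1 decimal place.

The arc subtends δ = 3717.3/3958.8 = 0.938997 rad at the centre.
Converting: φ₁ = 0.739496 rad, θ = 0.104720 rad.
Destination latitude: φ₂ = arcsin( sin φ₁ cos δ + cos φ₁ sin δ cos θ ) = arcsin(0.990940) = 82.282°.
For the longitude increment, Δλ = atan2( sin θ sin δ cos φ₁, cos δ − sin φ₁ sin φ₂ ) = atan2(0.062319, -0.077212) = 141.092°.
λ₂ = -133.203° + 141.092° = 7.889°.
The forward bearing on arrival equals the back-azimuth from the destination plus 180°.
Back-azimuth from P₂ (82.3°, 7.9°) to P₁ (42.4°, -133.2°), with Δλ' = λ₁ − λ₂ = -141.1°: atan2( sin Δλ' cos φ₁ , cos φ₂ sin φ₁ − sin φ₂ cos φ₁ cos Δλ' ) = 324.9°.
Final bearing = (324.9° + 180°) mod 360° = 144.9°.

final bearing 144.9°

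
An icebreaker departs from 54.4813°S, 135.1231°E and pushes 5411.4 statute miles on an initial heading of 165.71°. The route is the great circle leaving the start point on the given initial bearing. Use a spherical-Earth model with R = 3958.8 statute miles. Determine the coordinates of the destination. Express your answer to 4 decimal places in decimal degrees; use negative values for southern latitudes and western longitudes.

The arc subtends δ = 5411.4/3958.8 = 1.366929 rad at the centre.
Converting: φ₁ = -0.950878 rad, θ = 2.892185 rad.
Destination latitude: φ₂ = arcsin( sin φ₁ cos δ + cos φ₁ sin δ cos θ ) = arcsin(-0.716119) = -45.7350°.
For the longitude increment, Δλ = atan2( sin θ sin δ cos φ₁, cos δ − sin φ₁ sin φ₂ ) = atan2(0.140431, -0.380410) = 159.7381°.
λ₂ = 135.1231° + 159.7381° = 294.8612°, normalized to (−180°, 180°] → -65.1388°.

latitude -45.7350°, longitude -65.1388°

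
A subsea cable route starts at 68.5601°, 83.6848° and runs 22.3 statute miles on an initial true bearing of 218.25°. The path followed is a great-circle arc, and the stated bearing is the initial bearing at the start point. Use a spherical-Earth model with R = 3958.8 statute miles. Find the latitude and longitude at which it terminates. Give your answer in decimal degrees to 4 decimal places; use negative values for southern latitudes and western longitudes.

latitude 68.3058°, longitude 83.1443°

The arc subtends δ = 22.3/3958.8 = 0.005633 rad at the centre.
Converting: φ₁ = 1.196599 rad, θ = 3.809181 rad.
Applying the spherical law of cosines for sides, sin φ₂ = sin φ₁ cos δ + cos φ₁ sin δ cos θ = 0.929170, so φ₂ = 68.3058°.
Δλ = atan2( sin θ sin δ cos φ₁ , cos δ − sin φ₁ sin φ₂ ) = atan2(-0.001275, 0.135112) = -0.009434 rad = -0.5405°.
λ₂ = 83.6848° + -0.5405° = 83.1443°.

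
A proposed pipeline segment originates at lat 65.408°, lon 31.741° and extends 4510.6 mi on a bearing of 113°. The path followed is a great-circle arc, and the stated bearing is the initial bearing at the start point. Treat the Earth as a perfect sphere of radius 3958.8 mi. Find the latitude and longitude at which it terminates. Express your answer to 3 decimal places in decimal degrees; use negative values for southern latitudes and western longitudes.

latitude 13.445°, longitude 91.027°

δ = 4510.6/3958.8 = 1.139386 rad (65.2820°).
Converting: φ₁ = 1.141585 rad, θ = 1.972222 rad.
Applying the spherical law of cosines for sides, sin φ₂ = sin φ₁ cos δ + cos φ₁ sin δ cos θ = 0.232518, so φ₂ = 13.445°.
Δλ = atan2( sin θ sin δ cos φ₁ , cos δ − sin φ₁ sin φ₂ ) = atan2(0.347973, 0.206726) = 1.034738 rad = 59.286°.
λ₂ = 31.741° + 59.286° = 91.027°.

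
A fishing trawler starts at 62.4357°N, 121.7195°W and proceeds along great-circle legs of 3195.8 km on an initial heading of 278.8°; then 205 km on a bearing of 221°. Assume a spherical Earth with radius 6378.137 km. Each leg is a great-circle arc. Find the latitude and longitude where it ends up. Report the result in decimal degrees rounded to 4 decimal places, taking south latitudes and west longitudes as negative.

latitude 52.8385°, longitude -178.0506°

Apply the spherical direct solution leg by leg, carrying full precision between legs.
Leg 1: from (62.4357°, -121.7195°), δ = 3195.8/6378.137 = 0.501055 rad, θ = 278.8° → φ = 54.2454°, λ = -176.0504°.
Leg 2: from (54.2454°, -176.0504°), δ = 205/6378.137 = 0.032141 rad, θ = 221° → φ = 52.8385°, λ = -178.0506°.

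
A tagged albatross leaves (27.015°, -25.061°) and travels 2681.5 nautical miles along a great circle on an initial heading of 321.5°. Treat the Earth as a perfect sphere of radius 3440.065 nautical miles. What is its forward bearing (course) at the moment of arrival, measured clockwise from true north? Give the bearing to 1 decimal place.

final bearing 287.7°

Central angle δ = d/R = 0.779491 rad.
With φ₁ = 27.015° = 0.471501 rad and θ = 321.5° = 5.611234 rad:
sin φ₂ = sin φ₁ cos δ + cos φ₁ sin δ cos θ = (0.454224)(0.711271) + (0.890888)(0.702918)(0.782608) = 0.813162
φ₂ = asin(0.813162) = 0.949564 rad = 54.406°.
For the longitude increment, Δλ = atan2( sin θ sin δ cos φ₁, cos δ − sin φ₁ sin φ₂ ) = atan2(-0.389831, 0.341914) = -48.747°.
λ₂ = -25.061° + -48.747° = -73.808°.
The forward bearing on arrival equals the back-azimuth from the destination plus 180°.
Back-azimuth from P₂ (54.4°, -73.8°) to P₁ (27.0°, -25.1°), with Δλ' = λ₁ − λ₂ = 48.7°: atan2( sin Δλ' cos φ₁ , cos φ₂ sin φ₁ − sin φ₂ cos φ₁ cos Δλ' ) = 107.7°.
Final bearing = (107.7° + 180°) mod 360° = 287.7°.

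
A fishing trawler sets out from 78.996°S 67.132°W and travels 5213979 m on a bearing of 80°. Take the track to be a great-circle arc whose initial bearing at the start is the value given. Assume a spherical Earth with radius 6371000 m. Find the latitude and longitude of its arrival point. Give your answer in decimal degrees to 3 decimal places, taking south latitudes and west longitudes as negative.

The arc subtends δ = 5213979/6371000 = 0.818393 rad at the centre.
Start latitude φ₁ = -1.378740 rad; initial bearing θ = 1.396263 rad.
Applying the spherical law of cosines for sides, sin φ₂ = sin φ₁ cos δ + cos φ₁ sin δ cos θ = -0.646633, so φ₂ = -40.288°.
Δλ = atan2( sin θ sin δ cos φ₁ , cos δ − sin φ₁ sin φ₂ ) = atan2(0.137233, 0.048652) = 1.230099 rad = 70.480°.
λ₂ = -67.132° + 70.480° = 3.348°.

latitude -40.288°, longitude 3.348°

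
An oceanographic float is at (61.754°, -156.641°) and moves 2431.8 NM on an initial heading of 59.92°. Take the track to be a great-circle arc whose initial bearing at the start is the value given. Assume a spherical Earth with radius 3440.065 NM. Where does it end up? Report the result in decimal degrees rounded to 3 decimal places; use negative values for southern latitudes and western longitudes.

Central angle δ = d/R = 0.706905 rad.
With φ₁ = 61.754° = 1.077811 rad and θ = 59.92° = 1.045801 rad:
Destination latitude: φ₂ = arcsin( sin φ₁ cos δ + cos φ₁ sin δ cos θ ) = arcsin(0.823891) = 55.476°.
Δλ = atan2( sin θ sin δ cos φ₁ , cos δ − sin φ₁ sin φ₂ ) = atan2(0.265978, 0.034590) = 1.441473 rad = 82.590°.
Hence λ₂ = -156.641° + 82.590° = -74.051°.

latitude 55.476°, longitude -74.051°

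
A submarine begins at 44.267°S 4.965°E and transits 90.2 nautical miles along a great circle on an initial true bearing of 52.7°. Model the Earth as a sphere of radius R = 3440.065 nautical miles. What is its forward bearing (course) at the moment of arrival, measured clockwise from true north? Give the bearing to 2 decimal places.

Angular distance δ = d/R = 90.2 / 3440.065 = 0.026220 rad.
Start latitude φ₁ = -0.772605 rad; initial bearing θ = 0.919789 rad.
Destination latitude: φ₂ = arcsin( sin φ₁ cos δ + cos φ₁ sin δ cos θ ) = arcsin(-0.686386) = -43.345°.
Δλ = atan2( sin θ sin δ cos φ₁ , cos δ − sin φ₁ sin φ₂ ) = atan2(0.014934, 0.520557) = 0.028681 rad = 1.643°.
Hence λ₂ = 4.965° + 1.643° = 6.608°.
The forward bearing on arrival equals the back-azimuth from the destination plus 180°.
Back-azimuth from P₂ (-43.34°, 6.61°) to P₁ (-44.27°, 4.96°), with Δλ' = λ₁ − λ₂ = -1.64°: atan2( sin Δλ' cos φ₁ , cos φ₂ sin φ₁ − sin φ₂ cos φ₁ cos Δλ' ) = 231.56°.
Final bearing = (231.56° + 180°) mod 360° = 51.56°.

final bearing 51.56°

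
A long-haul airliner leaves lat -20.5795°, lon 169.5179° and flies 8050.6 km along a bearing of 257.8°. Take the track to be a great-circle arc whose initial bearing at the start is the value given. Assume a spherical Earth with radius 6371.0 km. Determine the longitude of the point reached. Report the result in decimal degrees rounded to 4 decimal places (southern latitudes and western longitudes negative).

longitude 92.3522°

Angular distance δ = d/R = 8050.6 / 6371 = 1.263632 rad.
Start latitude φ₁ = -0.359180 rad; initial bearing θ = 4.499459 rad.
Applying the spherical law of cosines for sides, sin φ₂ = sin φ₁ cos δ + cos φ₁ sin δ cos θ = -0.294860, so φ₂ = -17.1491°.
Δλ = atan2( sin θ sin δ cos φ₁ , cos δ − sin φ₁ sin φ₂ ) = atan2(-0.872214, 0.198712) = -1.346795 rad = -77.1657°.
λ₂ = λ₁ + Δλ = 92.3522°.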